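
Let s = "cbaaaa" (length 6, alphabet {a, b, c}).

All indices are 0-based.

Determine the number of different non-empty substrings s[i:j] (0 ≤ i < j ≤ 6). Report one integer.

sorted suffixes:
  #0 SA[0]=5  'a'
  #1 SA[1]=4  'aa'
  #2 SA[2]=3  'aaa'
  #3 SA[3]=2  'aaaa'
  #4 SA[4]=1  'baaaa'
  #5 SA[5]=0  'cbaaaa'

SA = [5, 4, 3, 2, 1, 0]
rank  pair      lcp
   1  s[5:],s[4:]  1  'a'
   2  s[4:],s[3:]  2  'aa'
   3  s[3:],s[2:]  3  'aaa'
   4  s[2:],s[1:]  0  ''
   5  s[1:],s[0:]  0  ''

n(n+1)/2 = 6·7/2 = 21
Σ LCP = 0 + 1 + 2 + 3 + 0 + 0 = 6
distinct = 21 − 6 = 15

15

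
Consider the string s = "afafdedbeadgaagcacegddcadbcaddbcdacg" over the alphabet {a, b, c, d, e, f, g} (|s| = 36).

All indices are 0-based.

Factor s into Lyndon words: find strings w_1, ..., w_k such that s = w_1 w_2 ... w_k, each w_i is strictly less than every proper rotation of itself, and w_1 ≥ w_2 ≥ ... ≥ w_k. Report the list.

emit factor 1: 'afafdedbe' (i=0, period=9)
emit factor 2: 'adg' (i=9, period=3)
emit factor 3: 'aagcacegddcadbcaddbcdacg' (i=12, period=24)

["afafdedbe", "adg", "aagcacegddcadbcaddbcdacg"]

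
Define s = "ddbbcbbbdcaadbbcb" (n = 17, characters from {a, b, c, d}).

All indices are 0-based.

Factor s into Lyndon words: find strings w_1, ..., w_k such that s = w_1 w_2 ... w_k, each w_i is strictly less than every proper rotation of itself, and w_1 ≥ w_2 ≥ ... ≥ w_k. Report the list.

emit factor 1: 'd' (i=0, period=1)
emit factor 2: 'd' (i=1, period=1)
emit factor 3: 'bbc' (i=2, period=3)
emit factor 4: 'bbbdc' (i=5, period=5)
emit factor 5: 'aadbbcb' (i=10, period=7)

["d", "d", "bbc", "bbbdc", "aadbbcb"]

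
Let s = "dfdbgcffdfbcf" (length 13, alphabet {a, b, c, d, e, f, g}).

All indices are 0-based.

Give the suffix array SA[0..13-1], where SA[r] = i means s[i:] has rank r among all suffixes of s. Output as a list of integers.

[10, 3, 11, 5, 2, 8, 0, 12, 9, 1, 7, 6, 4]

sorted suffixes:
  #0 SA[0]=10  'bcf'
  #1 SA[1]=3  'bgcffdfbcf'
  #2 SA[2]=11  'cf'
  #3 SA[3]=5  'cffdfbcf'
  #4 SA[4]=2  'dbgcffdfbcf'
  #5 SA[5]=8  'dfbcf'
  #6 SA[6]=0  'dfdbgcffdfbcf'
  #7 SA[7]=12  'f'
  #8 SA[8]=9  'fbcf'
  #9 SA[9]=1  'fdbgcffdfbcf'
  #10 SA[10]=7  'fdfbcf'
  #11 SA[11]=6  'ffdfbcf'
  #12 SA[12]=4  'gcffdfbcf'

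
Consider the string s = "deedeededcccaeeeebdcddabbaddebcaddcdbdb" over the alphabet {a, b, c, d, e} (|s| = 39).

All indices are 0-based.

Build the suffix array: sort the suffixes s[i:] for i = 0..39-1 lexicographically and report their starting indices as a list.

rank→(start, suffix):
  0 → (22, 'abbaddebcaddcdbdb')
  1 → (31, 'addcdbdb')
  2 → (25, 'addebcaddcdbdb')
  3 → (12, 'aeeeebdcddabbaddebcaddcdbdb')
  4 → (38, 'b')
  5 → (24, 'baddebcaddcdbdb')
  6 → (23, 'bbaddebcaddcdbdb')
  7 → (29, 'bcaddcdbdb')
  8 → (36, 'bdb')
  9 → (17, 'bdcddabbaddebcaddcdbdb')
  10 → (30, 'caddcdbdb')
  11 → (11, 'caeeeebdcddabbaddebcaddcdbdb')
  12 → (10, 'ccaeeeebdcddabbaddebcaddcdbdb')
  13 → (9, 'cccaeeeebdcddabbaddebcaddcdbdb')
  14 → (34, 'cdbdb')
  15 → (19, 'cddabbaddebcaddcdbdb')
  16 → (21, 'dabbaddebcaddcdbdb')
  17 → (37, 'db')
  18 → (35, 'dbdb')
  19 → (8, 'dcccaeeeebdcddabbaddebcaddcdbdb')
  20 → (33, 'dcdbdb')
  21 → (18, 'dcddabbaddebcaddcdbdb')
  22 → (20, 'ddabbaddebcaddcdbdb')
  23 → (32, 'ddcdbdb')
  24 → (26, 'ddebcaddcdbdb')
  25 → (27, 'debcaddcdbdb')
  26 → (6, 'dedcccaeeeebdcddabbaddebcaddcdbdb')
  27 → (3, 'deededcccaeeeebdcddabbaddebcaddcdbdb')
  28 → (0, 'deedeededcccaeeeebdcddabbaddebcaddcdbdb')
  29 → (28, 'ebcaddcdbdb')
  30 → (16, 'ebdcddabbaddebcaddcdbdb')
  31 → (7, 'edcccaeeeebdcddabbaddebcaddcdbdb')
  32 → (5, 'ededcccaeeeebdcddabbaddebcaddcdbdb')
  33 → (2, 'edeededcccaeeeebdcddabbaddebcaddcdbdb')
  34 → (15, 'eebdcddabbaddebcaddcdbdb')
  35 → (4, 'eededcccaeeeebdcddabbaddebcaddcdbdb')
  36 → (1, 'eedeededcccaeeeebdcddabbaddebcaddcdbdb')
  37 → (14, 'eeebdcddabbaddebcaddcdbdb')
  38 → (13, 'eeeebdcddabbaddebcaddcdbdb')

[22, 31, 25, 12, 38, 24, 23, 29, 36, 17, 30, 11, 10, 9, 34, 19, 21, 37, 35, 8, 33, 18, 20, 32, 26, 27, 6, 3, 0, 28, 16, 7, 5, 2, 15, 4, 1, 14, 13]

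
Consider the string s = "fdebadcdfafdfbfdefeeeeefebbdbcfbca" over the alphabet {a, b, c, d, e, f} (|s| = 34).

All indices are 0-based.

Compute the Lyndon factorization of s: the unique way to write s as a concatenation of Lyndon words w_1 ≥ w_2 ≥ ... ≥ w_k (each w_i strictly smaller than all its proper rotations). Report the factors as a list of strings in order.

emit factor 1: 'f' (i=0, period=1)
emit factor 2: 'de' (i=1, period=2)
emit factor 3: 'b' (i=3, period=1)
emit factor 4: 'adcdfafdfbfdefeeeeefebbdbcfbc' (i=4, period=29)
emit factor 5: 'a' (i=33, period=1)

["f", "de", "b", "adcdfafdfbfdefeeeeefebbdbcfbc", "a"]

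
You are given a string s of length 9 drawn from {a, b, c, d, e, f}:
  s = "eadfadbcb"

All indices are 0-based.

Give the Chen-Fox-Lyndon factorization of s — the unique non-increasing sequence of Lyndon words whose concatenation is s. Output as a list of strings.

["e", "adf", "adbcb"]

emit factor 1: 'e' (i=0, period=1)
emit factor 2: 'adf' (i=1, period=3)
emit factor 3: 'adbcb' (i=4, period=5)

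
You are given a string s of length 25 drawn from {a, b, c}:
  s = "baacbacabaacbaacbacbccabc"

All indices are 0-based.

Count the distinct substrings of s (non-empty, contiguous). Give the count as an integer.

260

rank | idx | suffix
   0 |   9 | aacbaacbacbccabc
   1 |   1 | aacbacabaacbaacbacbccabc
   2 |  13 | aacbacbccabc
   3 |   7 | abaacbaacbacbccabc
   4 |  22 | abc
   5 |   5 | acabaacbaacbacbccabc
   6 |  10 | acbaacbacbccabc
   7 |   2 | acbacabaacbaacbacbccabc
   8 |  14 | acbacbccabc
   9 |  17 | acbccabc
  10 |   8 | baacbaacbacbccabc
  11 |   0 | baacbacabaacbaacbacbccabc
  12 |  12 | baacbacbccabc
  13 |   4 | bacabaacbaacbacbccabc
  14 |  16 | bacbccabc
  15 |  23 | bc
  16 |  19 | bccabc
  17 |  24 | c
  18 |   6 | cabaacbaacbacbccabc
  19 |  21 | cabc
  20 |  11 | cbaacbacbccabc
  21 |   3 | cbacabaacbaacbacbccabc
  22 |  15 | cbacbccabc
  23 |  18 | cbccabc
  24 |  20 | ccabc

SA = [9, 1, 13, 7, 22, 5, 10, 2, 14, 17, 8, 0, 12, 4, 16, 23, 19, 24, 6, 21, 11, 3, 15, 18, 20]
rank  pair      lcp
   1  s[9:],s[1:]  5  'aacba'
   2  s[1:],s[13:]  6  'aacbac'
   3  s[13:],s[7:]  1  'a'
   4  s[7:],s[22:]  2  'ab'
   5  s[22:],s[5:]  1  'a'
   6  s[5:],s[10:]  2  'ac'
   7  s[10:],s[2:]  4  'acba'
   8  s[2:],s[14:]  5  'acbac'
   9  s[14:],s[17:]  3  'acb'
  10  s[17:],s[8:]  0  ''
  11  s[8:],s[0:]  6  'baacba'
  12  s[0:],s[12:]  7  'baacbac'
  13  s[12:],s[4:]  2  'ba'
  14  s[4:],s[16:]  3  'bac'
  15  s[16:],s[23:]  1  'b'
  16  s[23:],s[19:]  2  'bc'
  17  s[19:],s[24:]  0  ''
  18  s[24:],s[6:]  1  'c'
  19  s[6:],s[21:]  3  'cab'
  20  s[21:],s[11:]  1  'c'
  21  s[11:],s[3:]  3  'cba'
  22  s[3:],s[15:]  4  'cbac'
  23  s[15:],s[18:]  2  'cb'
  24  s[18:],s[20:]  1  'c'

n(n+1)/2 = 25·26/2 = 325
Σ LCP = 0 + 5 + 6 + 1 + 2 + 1 + 2 + 4 + 5 + 3 + 0 + 6 + 7 + 2 + 3 + 1 + 2 + 0 + 1 + 3 + 1 + 3 + 4 + 2 + 1 = 65
distinct = 325 − 65 = 260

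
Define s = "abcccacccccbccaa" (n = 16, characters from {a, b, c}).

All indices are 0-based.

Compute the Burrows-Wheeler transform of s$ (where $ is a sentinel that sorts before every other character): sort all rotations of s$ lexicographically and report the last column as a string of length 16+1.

aac$ccacccbccbcca

rank  rotation           last
    0  $abcccacccccbccaa  a
    1  a$abcccacccccbcca  a
    2  aa$abcccacccccbcc  c
    3  abcccacccccbccaa$  $
    4  acccccbccaa$abccc  c
    5  bccaa$abcccaccccc  c
    6  bcccacccccbccaa$a  a
    7  caa$abcccacccccbc  c
    8  cacccccbccaa$abcc  c
    9  cbccaa$abcccacccc  c
   10  ccaa$abcccacccccb  b
   11  ccacccccbccaa$abc  c
   12  ccbccaa$abcccaccc  c
   13  cccacccccbccaa$ab  b
   14  cccbccaa$abcccacc  c
   15  ccccbccaa$abcccac  c
   16  cccccbccaa$abccca  a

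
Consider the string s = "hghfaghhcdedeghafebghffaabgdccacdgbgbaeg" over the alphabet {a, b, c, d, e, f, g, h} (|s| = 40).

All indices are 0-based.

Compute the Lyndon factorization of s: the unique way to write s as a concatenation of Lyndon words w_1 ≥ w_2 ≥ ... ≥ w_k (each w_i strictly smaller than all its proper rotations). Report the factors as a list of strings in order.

emit factor 1: 'h' (i=0, period=1)
emit factor 2: 'gh' (i=1, period=2)
emit factor 3: 'f' (i=3, period=1)
emit factor 4: 'aghhcdedegh' (i=4, period=11)
emit factor 5: 'afebghff' (i=15, period=8)
emit factor 6: 'aabgdccacdgbgbaeg' (i=23, period=17)

["h", "gh", "f", "aghhcdedegh", "afebghff", "aabgdccacdgbgbaeg"]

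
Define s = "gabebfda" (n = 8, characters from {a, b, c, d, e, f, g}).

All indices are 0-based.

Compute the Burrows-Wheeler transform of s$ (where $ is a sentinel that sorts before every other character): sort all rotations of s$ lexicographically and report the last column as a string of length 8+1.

adgaefbb$

rank  rotation   last
    0  $gabebfda  a
    1  a$gabebfd  d
    2  abebfda$g  g
    3  bebfda$ga  a
    4  bfda$gabe  e
    5  da$gabebf  f
    6  ebfda$gab  b
    7  fda$gabeb  b
    8  gabebfda$  $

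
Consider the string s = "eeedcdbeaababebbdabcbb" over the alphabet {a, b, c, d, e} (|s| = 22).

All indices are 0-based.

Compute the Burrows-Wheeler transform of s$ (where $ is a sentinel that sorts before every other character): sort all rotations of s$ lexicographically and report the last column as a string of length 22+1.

beadbbaceabdabdbcebbee$

rank  rotation                 last
    0  $eeedcdbeaababebbdabcbb  b
    1  aababebbdabcbb$eeedcdbe  e
    2  ababebbdabcbb$eeedcdbea  a
    3  abcbb$eeedcdbeaababebbd  d
    4  abebbdabcbb$eeedcdbeaab  b
    5  b$eeedcdbeaababebbdabcb  b
    6  babebbdabcbb$eeedcdbeaa  a
    7  bb$eeedcdbeaababebbdabc  c
    8  bbdabcbb$eeedcdbeaababe  e
    9  bcbb$eeedcdbeaababebbda  a
   10  bdabcbb$eeedcdbeaababeb  b
   11  beaababebbdabcbb$eeedcd  d
   12  bebbdabcbb$eeedcdbeaaba  a
   13  cbb$eeedcdbeaababebbdab  b
   14  cdbeaababebbdabcbb$eeed  d
   15  dabcbb$eeedcdbeaababebb  b
   16  dbeaababebbdabcbb$eeedc  c
   17  dcdbeaababebbdabcbb$eee  e
   18  eaababebbdabcbb$eeedcdb  b
   19  ebbdabcbb$eeedcdbeaabab  b
   20  edcdbeaababebbdabcbb$ee  e
   21  eedcdbeaababebbdabcbb$e  e
   22  eeedcdbeaababebbdabcbb$  $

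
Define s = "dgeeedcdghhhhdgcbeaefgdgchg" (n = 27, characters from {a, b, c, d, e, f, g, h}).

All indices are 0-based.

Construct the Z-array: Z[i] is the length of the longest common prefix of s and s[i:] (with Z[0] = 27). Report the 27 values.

Z[0]=27
i=1: fresh scan; Z[1]=0
i=2: fresh scan; Z[2]=0
i=3: fresh scan; Z[3]=0
i=4: fresh scan; Z[4]=0
i=5: fresh scan; Z[5]=1 extend→box=[5,6)
i=6: fresh scan; Z[6]=0
i=7: fresh scan; Z[7]=2 extend→box=[7,9)
i=8: min(r-i=1, Z[1]=0)=0; Z[8]=0
i=9: fresh scan; Z[9]=0
i=10: fresh scan; Z[10]=0
i=11: fresh scan; Z[11]=0
i=12: fresh scan; Z[12]=0
i=13: fresh scan; Z[13]=2 extend→box=[13,15)
i=14: min(r-i=1, Z[1]=0)=0; Z[14]=0
i=15: fresh scan; Z[15]=0
i=16: fresh scan; Z[16]=0
i=17: fresh scan; Z[17]=0
i=18: fresh scan; Z[18]=0
i=19: fresh scan; Z[19]=0
i=20: fresh scan; Z[20]=0
i=21: fresh scan; Z[21]=0
i=22: fresh scan; Z[22]=2 extend→box=[22,24)
i=23: min(r-i=1, Z[1]=0)=0; Z[23]=0
i=24: fresh scan; Z[24]=0
i=25: fresh scan; Z[25]=0
i=26: fresh scan; Z[26]=0

[27, 0, 0, 0, 0, 1, 0, 2, 0, 0, 0, 0, 0, 2, 0, 0, 0, 0, 0, 0, 0, 0, 2, 0, 0, 0, 0]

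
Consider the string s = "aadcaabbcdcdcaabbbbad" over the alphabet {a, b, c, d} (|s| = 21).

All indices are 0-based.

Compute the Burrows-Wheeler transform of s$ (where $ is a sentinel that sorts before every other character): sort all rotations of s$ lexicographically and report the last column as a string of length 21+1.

rank  rotation                last
    0  $aadcaabbcdcdcaabbbbad  d
    1  aabbbbad$aadcaabbcdcdc  c
    2  aabbcdcdcaabbbbad$aadc  c
    3  aadcaabbcdcdcaabbbbad$  $
    4  abbbbad$aadcaabbcdcdca  a
    5  abbcdcdcaabbbbad$aadca  a
    6  ad$aadcaabbcdcdcaabbbb  b
    7  adcaabbcdcdcaabbbbad$a  a
    8  bad$aadcaabbcdcdcaabbb  b
    9  bbad$aadcaabbcdcdcaabb  b
   10  bbbad$aadcaabbcdcdcaab  b
   11  bbbbad$aadcaabbcdcdcaa  a
   12  bbcdcdcaabbbbad$aadcaa  a
   13  bcdcdcaabbbbad$aadcaab  b
   14  caabbbbad$aadcaabbcdcd  d
   15  caabbcdcdcaabbbbad$aad  d
   16  cdcaabbbbad$aadcaabbcd  d
   17  cdcdcaabbbbad$aadcaabb  b
   18  d$aadcaabbcdcdcaabbbba  a
   19  dcaabbbbad$aadcaabbcdc  c
   20  dcaabbcdcdcaabbbbad$aa  a
   21  dcdcaabbbbad$aadcaabbc  c

dcc$aababbbaabdddbacac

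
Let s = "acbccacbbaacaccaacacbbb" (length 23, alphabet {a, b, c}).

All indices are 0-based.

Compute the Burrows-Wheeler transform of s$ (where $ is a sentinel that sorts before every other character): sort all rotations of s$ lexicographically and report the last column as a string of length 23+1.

rank  rotation                  last
    0  $acbccacbbaacaccaacacbbb  b
    1  aacacbbb$acbccacbbaacacc  c
    2  aacaccaacacbbb$acbccacbb  b
    3  acacbbb$acbccacbbaacacca  a
    4  acaccaacacbbb$acbccacbba  a
    5  acbbaacaccaacacbbb$acbcc  c
    6  acbbb$acbccacbbaacaccaac  c
    7  acbccacbbaacaccaacacbbb$  $
    8  accaacacbbb$acbccacbbaac  c
    9  b$acbccacbbaacaccaacacbb  b
   10  baacaccaacacbbb$acbccacb  b
   11  bb$acbccacbbaacaccaacacb  b
   12  bbaacaccaacacbbb$acbccac  c
   13  bbb$acbccacbbaacaccaacac  c
   14  bccacbbaacaccaacacbbb$ac  c
   15  caacacbbb$acbccacbbaacac  c
   16  cacbbaacaccaacacbbb$acbc  c
   17  cacbbb$acbccacbbaacaccaa  a
   18  caccaacacbbb$acbccacbbaa  a
   19  cbbaacaccaacacbbb$acbcca  a
   20  cbbb$acbccacbbaacaccaaca  a
   21  cbccacbbaacaccaacacbbb$a  a
   22  ccaacacbbb$acbccacbbaaca  a
   23  ccacbbaacaccaacacbbb$acb  b

bcbaacc$cbbbcccccaaaaaab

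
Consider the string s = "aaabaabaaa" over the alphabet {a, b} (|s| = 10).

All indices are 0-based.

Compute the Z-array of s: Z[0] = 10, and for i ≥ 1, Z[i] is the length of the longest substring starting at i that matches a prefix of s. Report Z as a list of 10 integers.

[10, 2, 1, 0, 2, 1, 0, 3, 2, 1]

Z[0]=10
i=1: i≥r, start 0; Z[1]=2 scan→box=[1,3)
i=2: min(r-i=1, Z[1]=2)=1; Z[2]=1
i=3: i≥r, start 0; Z[3]=0
i=4: i≥r, start 0; Z[4]=2 scan→box=[4,6)
i=5: min(r-i=1, Z[1]=2)=1; Z[5]=1
i=6: i≥r, start 0; Z[6]=0
i=7: i≥r, start 0; Z[7]=3 scan→box=[7,10)
i=8: min(r-i=2, Z[1]=2)=2; Z[8]=2
i=9: min(r-i=1, Z[2]=1)=1; Z[9]=1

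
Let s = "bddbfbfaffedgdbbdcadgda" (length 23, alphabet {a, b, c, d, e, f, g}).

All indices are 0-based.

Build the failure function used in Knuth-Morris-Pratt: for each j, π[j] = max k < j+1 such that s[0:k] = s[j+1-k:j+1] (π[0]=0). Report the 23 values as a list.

π[0] = 0
j=1 s[j]='d': π[1]=0 (border '')
j=2 s[j]='d': π[2]=0 (border '')
j=3 s[j]='b': π[3]=1 (border 'b')
j=4 s[j]='f': k: 1→0; π[4]=0 (border '')
j=5 s[j]='b': π[5]=1 (border 'b')
j=6 s[j]='f': k: 1→0; π[6]=0 (border '')
j=7 s[j]='a': π[7]=0 (border '')
j=8 s[j]='f': π[8]=0 (border '')
j=9 s[j]='f': π[9]=0 (border '')
j=10 s[j]='e': π[10]=0 (border '')
j=11 s[j]='d': π[11]=0 (border '')
j=12 s[j]='g': π[12]=0 (border '')
j=13 s[j]='d': π[13]=0 (border '')
j=14 s[j]='b': π[14]=1 (border 'b')
j=15 s[j]='b': k: 1→0; π[15]=1 (border 'b')
j=16 s[j]='d': π[16]=2 (border 'bd')
j=17 s[j]='c': k: 2→0; π[17]=0 (border '')
j=18 s[j]='a': π[18]=0 (border '')
j=19 s[j]='d': π[19]=0 (border '')
j=20 s[j]='g': π[20]=0 (border '')
j=21 s[j]='d': π[21]=0 (border '')
j=22 s[j]='a': π[22]=0 (border '')

[0, 0, 0, 1, 0, 1, 0, 0, 0, 0, 0, 0, 0, 0, 1, 1, 2, 0, 0, 0, 0, 0, 0]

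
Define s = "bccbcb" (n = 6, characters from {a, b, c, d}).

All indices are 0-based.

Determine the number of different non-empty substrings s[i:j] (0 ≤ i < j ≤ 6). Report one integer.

15

rank→(start, suffix):
  0 → (5, 'b')
  1 → (3, 'bcb')
  2 → (0, 'bccbcb')
  3 → (4, 'cb')
  4 → (2, 'cbcb')
  5 → (1, 'ccbcb')

SA = [5, 3, 0, 4, 2, 1]
[i] adj suffixes → lcp
  [1] 5/3 → 1 ('b')
  [2] 3/0 → 2 ('bc')
  [3] 0/4 → 0 ('')
  [4] 4/2 → 2 ('cb')
  [5] 2/1 → 1 ('c')

n(n+1)/2 = 6·7/2 = 21
Σ LCP = 0 + 1 + 2 + 0 + 2 + 1 = 6
distinct = 21 − 6 = 15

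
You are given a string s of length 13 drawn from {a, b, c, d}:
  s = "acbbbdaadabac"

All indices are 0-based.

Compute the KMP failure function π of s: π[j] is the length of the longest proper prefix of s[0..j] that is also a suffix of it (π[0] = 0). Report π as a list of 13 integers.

π[0] = 0
j=1 s[j]='c': π[1]=0 (border '')
j=2 s[j]='b': π[2]=0 (border '')
j=3 s[j]='b': π[3]=0 (border '')
j=4 s[j]='b': π[4]=0 (border '')
j=5 s[j]='d': π[5]=0 (border '')
j=6 s[j]='a': π[6]=1 (border 'a')
j=7 s[j]='a': k: 1→0; π[7]=1 (border 'a')
j=8 s[j]='d': k: 1→0; π[8]=0 (border '')
j=9 s[j]='a': π[9]=1 (border 'a')
j=10 s[j]='b': k: 1→0; π[10]=0 (border '')
j=11 s[j]='a': π[11]=1 (border 'a')
j=12 s[j]='c': π[12]=2 (border 'ac')

[0, 0, 0, 0, 0, 0, 1, 1, 0, 1, 0, 1, 2]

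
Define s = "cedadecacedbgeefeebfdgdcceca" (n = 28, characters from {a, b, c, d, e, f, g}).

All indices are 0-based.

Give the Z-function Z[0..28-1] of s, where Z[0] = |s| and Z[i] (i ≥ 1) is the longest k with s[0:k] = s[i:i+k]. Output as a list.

Z[0]=28
i=1: fresh scan; Z[1]=0
i=2: fresh scan; Z[2]=0
i=3: fresh scan; Z[3]=0
i=4: fresh scan; Z[4]=0
i=5: fresh scan; Z[5]=0
i=6: fresh scan; Z[6]=1 grow→box=[6,7)
i=7: fresh scan; Z[7]=0
i=8: fresh scan; Z[8]=3 grow→box=[8,11)
i=9: min(r-i=2, Z[1]=0)=0; Z[9]=0
i=10: min(r-i=1, Z[2]=0)=0; Z[10]=0
i=11: fresh scan; Z[11]=0
i=12: fresh scan; Z[12]=0
i=13: fresh scan; Z[13]=0
i=14: fresh scan; Z[14]=0
i=15: fresh scan; Z[15]=0
i=16: fresh scan; Z[16]=0
i=17: fresh scan; Z[17]=0
i=18: fresh scan; Z[18]=0
i=19: fresh scan; Z[19]=0
i=20: fresh scan; Z[20]=0
i=21: fresh scan; Z[21]=0
i=22: fresh scan; Z[22]=0
i=23: fresh scan; Z[23]=1 grow→box=[23,24)
i=24: fresh scan; Z[24]=2 grow→box=[24,26)
i=25: min(r-i=1, Z[1]=0)=0; Z[25]=0
i=26: fresh scan; Z[26]=1 grow→box=[26,27)
i=27: fresh scan; Z[27]=0

[28, 0, 0, 0, 0, 0, 1, 0, 3, 0, 0, 0, 0, 0, 0, 0, 0, 0, 0, 0, 0, 0, 0, 1, 2, 0, 1, 0]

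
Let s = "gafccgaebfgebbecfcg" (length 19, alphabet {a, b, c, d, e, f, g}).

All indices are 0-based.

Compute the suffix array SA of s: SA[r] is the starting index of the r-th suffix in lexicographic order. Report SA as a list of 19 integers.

[6, 1, 12, 13, 8, 3, 15, 17, 4, 11, 7, 14, 2, 16, 9, 18, 5, 0, 10]

sorted suffixes:
  #0 SA[0]=6  'aebfgebbecfcg'
  #1 SA[1]=1  'afccgaebfgebbecfcg'
  #2 SA[2]=12  'bbecfcg'
  #3 SA[3]=13  'becfcg'
  #4 SA[4]=8  'bfgebbecfcg'
  #5 SA[5]=3  'ccgaebfgebbecfcg'
  #6 SA[6]=15  'cfcg'
  #7 SA[7]=17  'cg'
  #8 SA[8]=4  'cgaebfgebbecfcg'
  #9 SA[9]=11  'ebbecfcg'
  #10 SA[10]=7  'ebfgebbecfcg'
  #11 SA[11]=14  'ecfcg'
  #12 SA[12]=2  'fccgaebfgebbecfcg'
  #13 SA[13]=16  'fcg'
  #14 SA[14]=9  'fgebbecfcg'
  #15 SA[15]=18  'g'
  #16 SA[16]=5  'gaebfgebbecfcg'
  #17 SA[17]=0  'gafccgaebfgebbecfcg'
  #18 SA[18]=10  'gebbecfcg'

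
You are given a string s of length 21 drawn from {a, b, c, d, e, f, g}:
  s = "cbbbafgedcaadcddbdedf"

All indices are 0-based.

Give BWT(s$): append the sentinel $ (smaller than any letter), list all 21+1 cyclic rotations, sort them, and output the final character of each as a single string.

rank  rotation                last
    0  $cbbbafgedcaadcddbdedf  f
    1  aadcddbdedf$cbbbafgedc  c
    2  adcddbdedf$cbbbafgedca  a
    3  afgedcaadcddbdedf$cbbb  b
    4  bafgedcaadcddbdedf$cbb  b
    5  bbafgedcaadcddbdedf$cb  b
    6  bbbafgedcaadcddbdedf$c  c
    7  bdedf$cbbbafgedcaadcdd  d
    8  caadcddbdedf$cbbbafged  d
    9  cbbbafgedcaadcddbdedf$  $
   10  cddbdedf$cbbbafgedcaad  d
   11  dbdedf$cbbbafgedcaadcd  d
   12  dcaadcddbdedf$cbbbafge  e
   13  dcddbdedf$cbbbafgedcaa  a
   14  ddbdedf$cbbbafgedcaadc  c
   15  dedf$cbbbafgedcaadcddb  b
   16  df$cbbbafgedcaadcddbde  e
   17  edcaadcddbdedf$cbbbafg  g
   18  edf$cbbbafgedcaadcddbd  d
   19  f$cbbbafgedcaadcddbded  d
   20  fgedcaadcddbdedf$cbbba  a
   21  gedcaadcddbdedf$cbbbaf  f

fcabbbcdd$ddeacbegddaf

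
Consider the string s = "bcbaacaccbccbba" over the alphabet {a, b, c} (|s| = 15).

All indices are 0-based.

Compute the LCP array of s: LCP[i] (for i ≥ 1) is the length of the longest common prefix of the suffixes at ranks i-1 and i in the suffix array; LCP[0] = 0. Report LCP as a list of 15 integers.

[0, 1, 1, 2, 0, 2, 1, 1, 2, 0, 1, 2, 2, 1, 3]

rank→(start, suffix):
  0 → (14, 'a')
  1 → (3, 'aacaccbccbba')
  2 → (4, 'acaccbccbba')
  3 → (6, 'accbccbba')
  4 → (13, 'ba')
  5 → (2, 'baacaccbccbba')
  6 → (12, 'bba')
  7 → (0, 'bcbaacaccbccbba')
  8 → (9, 'bccbba')
  9 → (5, 'caccbccbba')
  10 → (1, 'cbaacaccbccbba')
  11 → (11, 'cbba')
  12 → (8, 'cbccbba')
  13 → (10, 'ccbba')
  14 → (7, 'ccbccbba')

SA = [14, 3, 4, 6, 13, 2, 12, 0, 9, 5, 1, 11, 8, 10, 7]
i: (SA[i-1],SA[i]) lcp shared
  1: (14,3) 1 'a'
  2: (3,4) 1 'a'
  3: (4,6) 2 'ac'
  4: (6,13) 0 ''
  5: (13,2) 2 'ba'
  6: (2,12) 1 'b'
  7: (12,0) 1 'b'
  8: (0,9) 2 'bc'
  9: (9,5) 0 ''
  10: (5,1) 1 'c'
  11: (1,11) 2 'cb'
  12: (11,8) 2 'cb'
  13: (8,10) 1 'c'
  14: (10,7) 3 'ccb'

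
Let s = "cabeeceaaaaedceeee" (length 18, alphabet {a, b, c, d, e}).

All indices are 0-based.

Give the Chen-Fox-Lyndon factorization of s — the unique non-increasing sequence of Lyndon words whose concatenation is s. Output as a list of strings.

["c", "abeece", "aaaaedceeee"]

emit factor 1: 'c' (i=0, period=1)
emit factor 2: 'abeece' (i=1, period=6)
emit factor 3: 'aaaaedceeee' (i=7, period=11)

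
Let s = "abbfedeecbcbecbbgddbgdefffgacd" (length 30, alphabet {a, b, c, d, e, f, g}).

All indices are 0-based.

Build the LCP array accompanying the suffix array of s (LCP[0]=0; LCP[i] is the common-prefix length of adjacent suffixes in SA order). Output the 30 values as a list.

sorted suffixes:
  #0 SA[0]=0  'abbfedeecbcbecbbgddbgdefffgacd'
  #1 SA[1]=27  'acd'
  #2 SA[2]=1  'bbfedeecbcbecbbgddbgdefffgacd'
  #3 SA[3]=14  'bbgddbgdefffgacd'
  #4 SA[4]=9  'bcbecbbgddbgdefffgacd'
  #5 SA[5]=11  'becbbgddbgdefffgacd'
  #6 SA[6]=2  'bfedeecbcbecbbgddbgdefffgacd'
  #7 SA[7]=15  'bgddbgdefffgacd'
  #8 SA[8]=19  'bgdefffgacd'
  #9 SA[9]=13  'cbbgddbgdefffgacd'
  #10 SA[10]=8  'cbcbecbbgddbgdefffgacd'
  #11 SA[11]=10  'cbecbbgddbgdefffgacd'
  #12 SA[12]=28  'cd'
  #13 SA[13]=29  'd'
  #14 SA[14]=18  'dbgdefffgacd'
  #15 SA[15]=17  'ddbgdefffgacd'
  #16 SA[16]=5  'deecbcbecbbgddbgdefffgacd'
  #17 SA[17]=21  'defffgacd'
  #18 SA[18]=12  'ecbbgddbgdefffgacd'
  #19 SA[19]=7  'ecbcbecbbgddbgdefffgacd'
  #20 SA[20]=4  'edeecbcbecbbgddbgdefffgacd'
  #21 SA[21]=6  'eecbcbecbbgddbgdefffgacd'
  #22 SA[22]=22  'efffgacd'
  #23 SA[23]=3  'fedeecbcbecbbgddbgdefffgacd'
  #24 SA[24]=23  'fffgacd'
  #25 SA[25]=24  'ffgacd'
  #26 SA[26]=25  'fgacd'
  #27 SA[27]=26  'gacd'
  #28 SA[28]=16  'gddbgdefffgacd'
  #29 SA[29]=20  'gdefffgacd'

SA = [0, 27, 1, 14, 9, 11, 2, 15, 19, 13, 8, 10, 28, 29, 18, 17, 5, 21, 12, 7, 4, 6, 22, 3, 23, 24, 25, 26, 16, 20]
[i] adj suffixes → lcp
  [1] 0/27 → 1 ('a')
  [2] 27/1 → 0 ('')
  [3] 1/14 → 2 ('bb')
  [4] 14/9 → 1 ('b')
  [5] 9/11 → 1 ('b')
  [6] 11/2 → 1 ('b')
  [7] 2/15 → 1 ('b')
  [8] 15/19 → 3 ('bgd')
  [9] 19/13 → 0 ('')
  [10] 13/8 → 2 ('cb')
  [11] 8/10 → 2 ('cb')
  [12] 10/28 → 1 ('c')
  [13] 28/29 → 0 ('')
  [14] 29/18 → 1 ('d')
  [15] 18/17 → 1 ('d')
  [16] 17/5 → 1 ('d')
  [17] 5/21 → 2 ('de')
  [18] 21/12 → 0 ('')
  [19] 12/7 → 3 ('ecb')
  [20] 7/4 → 1 ('e')
  [21] 4/6 → 1 ('e')
  [22] 6/22 → 1 ('e')
  [23] 22/3 → 0 ('')
  [24] 3/23 → 1 ('f')
  [25] 23/24 → 2 ('ff')
  [26] 24/25 → 1 ('f')
  [27] 25/26 → 0 ('')
  [28] 26/16 → 1 ('g')
  [29] 16/20 → 2 ('gd')

[0, 1, 0, 2, 1, 1, 1, 1, 3, 0, 2, 2, 1, 0, 1, 1, 1, 2, 0, 3, 1, 1, 1, 0, 1, 2, 1, 0, 1, 2]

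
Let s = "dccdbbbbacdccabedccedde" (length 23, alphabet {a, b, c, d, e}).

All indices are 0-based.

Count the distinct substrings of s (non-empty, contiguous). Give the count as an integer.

rank | idx | suffix
   0 |  13 | abedccedde
   1 |   8 | acdccabedccedde
   2 |   7 | bacdccabedccedde
   3 |   6 | bbacdccabedccedde
   4 |   5 | bbbacdccabedccedde
   5 |   4 | bbbbacdccabedccedde
   6 |  14 | bedccedde
   7 |  12 | cabedccedde
   8 |  11 | ccabedccedde
   9 |   1 | ccdbbbbacdccabedccedde
  10 |  17 | ccedde
  11 |   2 | cdbbbbacdccabedccedde
  12 |   9 | cdccabedccedde
  13 |  18 | cedde
  14 |   3 | dbbbbacdccabedccedde
  15 |  10 | dccabedccedde
  16 |   0 | dccdbbbbacdccabedccedde
  17 |  16 | dccedde
  18 |  20 | dde
  19 |  21 | de
  20 |  22 | e
  21 |  15 | edccedde
  22 |  19 | edde

SA = [13, 8, 7, 6, 5, 4, 14, 12, 11, 1, 17, 2, 9, 18, 3, 10, 0, 16, 20, 21, 22, 15, 19]
[i] adj suffixes → lcp
  [1] 13/8 → 1 ('a')
  [2] 8/7 → 0 ('')
  [3] 7/6 → 1 ('b')
  [4] 6/5 → 2 ('bb')
  [5] 5/4 → 3 ('bbb')
  [6] 4/14 → 1 ('b')
  [7] 14/12 → 0 ('')
  [8] 12/11 → 1 ('c')
  [9] 11/1 → 2 ('cc')
  [10] 1/17 → 2 ('cc')
  [11] 17/2 → 1 ('c')
  [12] 2/9 → 2 ('cd')
  [13] 9/18 → 1 ('c')
  [14] 18/3 → 0 ('')
  [15] 3/10 → 1 ('d')
  [16] 10/0 → 3 ('dcc')
  [17] 0/16 → 3 ('dcc')
  [18] 16/20 → 1 ('d')
  [19] 20/21 → 1 ('d')
  [20] 21/22 → 0 ('')
  [21] 22/15 → 1 ('e')
  [22] 15/19 → 2 ('ed')

n(n+1)/2 = 23·24/2 = 276
Σ LCP = 0 + 1 + 0 + 1 + 2 + 3 + 1 + 0 + 1 + 2 + 2 + 1 + 2 + 1 + 0 + 1 + 3 + 3 + 1 + 1 + 0 + 1 + 2 = 29
distinct = 276 − 29 = 247

247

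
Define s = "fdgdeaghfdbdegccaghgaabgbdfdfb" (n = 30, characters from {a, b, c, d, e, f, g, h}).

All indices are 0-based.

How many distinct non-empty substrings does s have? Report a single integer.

435

sorted suffixes:
  #0 SA[0]=20  'aabgbdfdfb'
  #1 SA[1]=21  'abgbdfdfb'
  #2 SA[2]=5  'aghfdbdegccaghgaabgbdfdfb'
  #3 SA[3]=16  'aghgaabgbdfdfb'
  #4 SA[4]=29  'b'
  #5 SA[5]=10  'bdegccaghgaabgbdfdfb'
  #6 SA[6]=24  'bdfdfb'
  #7 SA[7]=22  'bgbdfdfb'
  #8 SA[8]=15  'caghgaabgbdfdfb'
  #9 SA[9]=14  'ccaghgaabgbdfdfb'
  #10 SA[10]=9  'dbdegccaghgaabgbdfdfb'
  #11 SA[11]=3  'deaghfdbdegccaghgaabgbdfdfb'
  #12 SA[12]=11  'degccaghgaabgbdfdfb'
  #13 SA[13]=27  'dfb'
  #14 SA[14]=25  'dfdfb'
  #15 SA[15]=1  'dgdeaghfdbdegccaghgaabgbdfdfb'
  #16 SA[16]=4  'eaghfdbdegccaghgaabgbdfdfb'
  #17 SA[17]=12  'egccaghgaabgbdfdfb'
  #18 SA[18]=28  'fb'
  #19 SA[19]=8  'fdbdegccaghgaabgbdfdfb'
  #20 SA[20]=26  'fdfb'
  #21 SA[21]=0  'fdgdeaghfdbdegccaghgaabgbdfdfb'
  #22 SA[22]=19  'gaabgbdfdfb'
  #23 SA[23]=23  'gbdfdfb'
  #24 SA[24]=13  'gccaghgaabgbdfdfb'
  #25 SA[25]=2  'gdeaghfdbdegccaghgaabgbdfdfb'
  #26 SA[26]=6  'ghfdbdegccaghgaabgbdfdfb'
  #27 SA[27]=17  'ghgaabgbdfdfb'
  #28 SA[28]=7  'hfdbdegccaghgaabgbdfdfb'
  #29 SA[29]=18  'hgaabgbdfdfb'

SA = [20, 21, 5, 16, 29, 10, 24, 22, 15, 14, 9, 3, 11, 27, 25, 1, 4, 12, 28, 8, 26, 0, 19, 23, 13, 2, 6, 17, 7, 18]
[i] adj suffixes → lcp
  [1] 20/21 → 1 ('a')
  [2] 21/5 → 1 ('a')
  [3] 5/16 → 3 ('agh')
  [4] 16/29 → 0 ('')
  [5] 29/10 → 1 ('b')
  [6] 10/24 → 2 ('bd')
  [7] 24/22 → 1 ('b')
  [8] 22/15 → 0 ('')
  [9] 15/14 → 1 ('c')
  [10] 14/9 → 0 ('')
  [11] 9/3 → 1 ('d')
  [12] 3/11 → 2 ('de')
  [13] 11/27 → 1 ('d')
  [14] 27/25 → 2 ('df')
  [15] 25/1 → 1 ('d')
  [16] 1/4 → 0 ('')
  [17] 4/12 → 1 ('e')
  [18] 12/28 → 0 ('')
  [19] 28/8 → 1 ('f')
  [20] 8/26 → 2 ('fd')
  [21] 26/0 → 2 ('fd')
  [22] 0/19 → 0 ('')
  [23] 19/23 → 1 ('g')
  [24] 23/13 → 1 ('g')
  [25] 13/2 → 1 ('g')
  [26] 2/6 → 1 ('g')
  [27] 6/17 → 2 ('gh')
  [28] 17/7 → 0 ('')
  [29] 7/18 → 1 ('h')

n(n+1)/2 = 30·31/2 = 465
Σ LCP = 0 + 1 + 1 + 3 + 0 + 1 + 2 + 1 + 0 + 1 + 0 + 1 + 2 + 1 + 2 + 1 + 0 + 1 + 0 + 1 + 2 + 2 + 0 + 1 + 1 + 1 + 1 + 2 + 0 + 1 = 30
distinct = 465 − 30 = 435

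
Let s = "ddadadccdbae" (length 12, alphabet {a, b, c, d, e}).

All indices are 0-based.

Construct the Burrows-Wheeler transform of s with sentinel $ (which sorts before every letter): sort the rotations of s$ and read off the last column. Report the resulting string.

eddbddcdaca$a

rank  rotation       last
    0  $ddadadccdbae  e
    1  adadccdbae$dd  d
    2  adccdbae$ddad  d
    3  ae$ddadadccdb  b
    4  bae$ddadadccd  d
    5  ccdbae$ddadad  d
    6  cdbae$ddadadc  c
    7  dadadccdbae$d  d
    8  dadccdbae$dda  a
    9  dbae$ddadadcc  c
   10  dccdbae$ddada  a
   11  ddadadccdbae$  $
   12  e$ddadadccdba  a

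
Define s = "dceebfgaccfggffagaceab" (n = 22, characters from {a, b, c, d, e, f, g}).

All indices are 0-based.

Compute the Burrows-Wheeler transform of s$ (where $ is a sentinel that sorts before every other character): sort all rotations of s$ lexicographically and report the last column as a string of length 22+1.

rank  rotation                 last
    0  $dceebfgaccfggffagaceab  b
    1  ab$dceebfgaccfggffagace  e
    2  accfggffagaceab$dceebfg  g
    3  aceab$dceebfgaccfggffag  g
    4  agaceab$dceebfgaccfggff  f
    5  b$dceebfgaccfggffagacea  a
    6  bfgaccfggffagaceab$dcee  e
    7  ccfggffagaceab$dceebfga  a
    8  ceab$dceebfgaccfggffaga  a
    9  ceebfgaccfggffagaceab$d  d
   10  cfggffagaceab$dceebfgac  c
   11  dceebfgaccfggffagaceab$  $
   12  eab$dceebfgaccfggffagac  c
   13  ebfgaccfggffagaceab$dce  e
   14  eebfgaccfggffagaceab$dc  c
   15  fagaceab$dceebfgaccfggf  f
   16  ffagaceab$dceebfgaccfgg  g
   17  fgaccfggffagaceab$dceeb  b
   18  fggffagaceab$dceebfgacc  c
   19  gaccfggffagaceab$dceebf  f
   20  gaceab$dceebfgaccfggffa  a
   21  gffagaceab$dceebfgaccfg  g
   22  ggffagaceab$dceebfgaccf  f

beggfaeaadc$cecfgbcfagf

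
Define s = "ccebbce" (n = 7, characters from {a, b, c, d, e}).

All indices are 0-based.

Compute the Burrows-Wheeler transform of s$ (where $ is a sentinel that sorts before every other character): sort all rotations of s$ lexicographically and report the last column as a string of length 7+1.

eeb$bccc

rank  rotation  last
    0  $ccebbce  e
    1  bbce$cce  e
    2  bce$cceb  b
    3  ccebbce$  $
    4  ce$ccebb  b
    5  cebbce$c  c
    6  e$ccebbc  c
    7  ebbce$cc  c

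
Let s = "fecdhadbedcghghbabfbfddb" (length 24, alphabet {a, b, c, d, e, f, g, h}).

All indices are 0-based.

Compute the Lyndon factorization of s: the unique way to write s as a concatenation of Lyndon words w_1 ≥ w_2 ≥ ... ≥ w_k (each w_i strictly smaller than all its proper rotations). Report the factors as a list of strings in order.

["f", "e", "cdh", "adbedcghghb", "abfbfddb"]

emit factor 1: 'f' (i=0, period=1)
emit factor 2: 'e' (i=1, period=1)
emit factor 3: 'cdh' (i=2, period=3)
emit factor 4: 'adbedcghghb' (i=5, period=11)
emit factor 5: 'abfbfddb' (i=16, period=8)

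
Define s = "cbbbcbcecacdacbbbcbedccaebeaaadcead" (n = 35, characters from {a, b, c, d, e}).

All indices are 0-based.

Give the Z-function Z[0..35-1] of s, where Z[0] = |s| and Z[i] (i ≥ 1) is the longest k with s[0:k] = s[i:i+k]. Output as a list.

[35, 0, 0, 0, 2, 0, 1, 0, 1, 0, 1, 0, 0, 6, 0, 0, 0, 2, 0, 0, 0, 1, 1, 0, 0, 0, 0, 0, 0, 0, 0, 1, 0, 0, 0]

Z[0]=35
i=1: i≥r, start 0; Z[1]=0
i=2: i≥r, start 0; Z[2]=0
i=3: i≥r, start 0; Z[3]=0
i=4: i≥r, start 0; Z[4]=2 extend→box=[4,6)
i=5: min(r-i=1, Z[1]=0)=0; Z[5]=0
i=6: i≥r, start 0; Z[6]=1 extend→box=[6,7)
i=7: i≥r, start 0; Z[7]=0
i=8: i≥r, start 0; Z[8]=1 extend→box=[8,9)
i=9: i≥r, start 0; Z[9]=0
i=10: i≥r, start 0; Z[10]=1 extend→box=[10,11)
i=11: i≥r, start 0; Z[11]=0
i=12: i≥r, start 0; Z[12]=0
i=13: i≥r, start 0; Z[13]=6 extend→box=[13,19)
i=14: min(r-i=5, Z[1]=0)=0; Z[14]=0
i=15: min(r-i=4, Z[2]=0)=0; Z[15]=0
i=16: min(r-i=3, Z[3]=0)=0; Z[16]=0
i=17: min(r-i=2, Z[4]=2)=2; Z[17]=2
i=18: min(r-i=1, Z[5]=0)=0; Z[18]=0
i=19: i≥r, start 0; Z[19]=0
i=20: i≥r, start 0; Z[20]=0
i=21: i≥r, start 0; Z[21]=1 extend→box=[21,22)
i=22: i≥r, start 0; Z[22]=1 extend→box=[22,23)
i=23: i≥r, start 0; Z[23]=0
i=24: i≥r, start 0; Z[24]=0
i=25: i≥r, start 0; Z[25]=0
i=26: i≥r, start 0; Z[26]=0
i=27: i≥r, start 0; Z[27]=0
i=28: i≥r, start 0; Z[28]=0
i=29: i≥r, start 0; Z[29]=0
i=30: i≥r, start 0; Z[30]=0
i=31: i≥r, start 0; Z[31]=1 extend→box=[31,32)
i=32: i≥r, start 0; Z[32]=0
i=33: i≥r, start 0; Z[33]=0
i=34: i≥r, start 0; Z[34]=0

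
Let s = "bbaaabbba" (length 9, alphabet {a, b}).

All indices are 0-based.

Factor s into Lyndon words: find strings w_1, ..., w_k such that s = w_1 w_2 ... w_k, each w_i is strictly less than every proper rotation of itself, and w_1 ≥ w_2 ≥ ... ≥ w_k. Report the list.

["b", "b", "aaabbb", "a"]

emit factor 1: 'b' (i=0, period=1)
emit factor 2: 'b' (i=1, period=1)
emit factor 3: 'aaabbb' (i=2, period=6)
emit factor 4: 'a' (i=8, period=1)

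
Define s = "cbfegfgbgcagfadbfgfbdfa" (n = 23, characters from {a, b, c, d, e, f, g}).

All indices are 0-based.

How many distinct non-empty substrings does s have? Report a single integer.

rank | idx | suffix
   0 |  22 | a
   1 |  13 | adbfgfbdfa
   2 |  10 | agfadbfgfbdfa
   3 |  19 | bdfa
   4 |   1 | bfegfgbgcagfadbfgfbdfa
   5 |  15 | bfgfbdfa
   6 |   7 | bgcagfadbfgfbdfa
   7 |   9 | cagfadbfgfbdfa
   8 |   0 | cbfegfgbgcagfadbfgfbdfa
   9 |  14 | dbfgfbdfa
  10 |  20 | dfa
  11 |   3 | egfgbgcagfadbfgfbdfa
  12 |  21 | fa
  13 |  12 | fadbfgfbdfa
  14 |  18 | fbdfa
  15 |   2 | fegfgbgcagfadbfgfbdfa
  16 |   5 | fgbgcagfadbfgfbdfa
  17 |  16 | fgfbdfa
  18 |   6 | gbgcagfadbfgfbdfa
  19 |   8 | gcagfadbfgfbdfa
  20 |  11 | gfadbfgfbdfa
  21 |  17 | gfbdfa
  22 |   4 | gfgbgcagfadbfgfbdfa

SA = [22, 13, 10, 19, 1, 15, 7, 9, 0, 14, 20, 3, 21, 12, 18, 2, 5, 16, 6, 8, 11, 17, 4]
rank  pair      lcp
   1  s[22:],s[13:]  1  'a'
   2  s[13:],s[10:]  1  'a'
   3  s[10:],s[19:]  0  ''
   4  s[19:],s[1:]  1  'b'
   5  s[1:],s[15:]  2  'bf'
   6  s[15:],s[7:]  1  'b'
   7  s[7:],s[9:]  0  ''
   8  s[9:],s[0:]  1  'c'
   9  s[0:],s[14:]  0  ''
  10  s[14:],s[20:]  1  'd'
  11  s[20:],s[3:]  0  ''
  12  s[3:],s[21:]  0  ''
  13  s[21:],s[12:]  2  'fa'
  14  s[12:],s[18:]  1  'f'
  15  s[18:],s[2:]  1  'f'
  16  s[2:],s[5:]  1  'f'
  17  s[5:],s[16:]  2  'fg'
  18  s[16:],s[6:]  0  ''
  19  s[6:],s[8:]  1  'g'
  20  s[8:],s[11:]  1  'g'
  21  s[11:],s[17:]  2  'gf'
  22  s[17:],s[4:]  2  'gf'

n(n+1)/2 = 23·24/2 = 276
Σ LCP = 0 + 1 + 1 + 0 + 1 + 2 + 1 + 0 + 1 + 0 + 1 + 0 + 0 + 2 + 1 + 1 + 1 + 2 + 0 + 1 + 1 + 2 + 2 = 21
distinct = 276 − 21 = 255

255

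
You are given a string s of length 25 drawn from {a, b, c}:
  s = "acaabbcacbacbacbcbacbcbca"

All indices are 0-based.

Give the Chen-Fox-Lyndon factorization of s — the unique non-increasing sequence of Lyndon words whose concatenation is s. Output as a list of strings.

emit factor 1: 'ac' (i=0, period=2)
emit factor 2: 'aabbcacbacbacbcbacbcbc' (i=2, period=22)
emit factor 3: 'a' (i=24, period=1)

["ac", "aabbcacbacbacbcbacbcbc", "a"]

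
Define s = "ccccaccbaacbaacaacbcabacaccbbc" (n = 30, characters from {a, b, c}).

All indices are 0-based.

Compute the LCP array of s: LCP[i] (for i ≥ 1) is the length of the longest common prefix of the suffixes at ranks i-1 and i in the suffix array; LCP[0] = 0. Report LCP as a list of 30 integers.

rank→(start, suffix):
  0 → (12, 'aacaacbcabacaccbbc')
  1 → (8, 'aacbaacaacbcabacaccbbc')
  2 → (15, 'aacbcabacaccbbc')
  3 → (20, 'abacaccbbc')
  4 → (13, 'acaacbcabacaccbbc')
  5 → (22, 'acaccbbc')
  6 → (9, 'acbaacaacbcabacaccbbc')
  7 → (16, 'acbcabacaccbbc')
  8 → (4, 'accbaacbaacaacbcabacaccbbc')
  9 → (24, 'accbbc')
  10 → (11, 'baacaacbcabacaccbbc')
  11 → (7, 'baacbaacaacbcabacaccbbc')
  12 → (21, 'bacaccbbc')
  13 → (27, 'bbc')
  14 → (28, 'bc')
  15 → (18, 'bcabacaccbbc')
  16 → (29, 'c')
  17 → (14, 'caacbcabacaccbbc')
  18 → (19, 'cabacaccbbc')
  19 → (3, 'caccbaacbaacaacbcabacaccbbc')
  20 → (23, 'caccbbc')
  21 → (10, 'cbaacaacbcabacaccbbc')
  22 → (6, 'cbaacbaacaacbcabacaccbbc')
  23 → (26, 'cbbc')
  24 → (17, 'cbcabacaccbbc')
  25 → (2, 'ccaccbaacbaacaacbcabacaccbbc')
  26 → (5, 'ccbaacbaacaacbcabacaccbbc')
  27 → (25, 'ccbbc')
  28 → (1, 'cccaccbaacbaacaacbcabacaccbbc')
  29 → (0, 'ccccaccbaacbaacaacbcabacaccbbc')

SA = [12, 8, 15, 20, 13, 22, 9, 16, 4, 24, 11, 7, 21, 27, 28, 18, 29, 14, 19, 3, 23, 10, 6, 26, 17, 2, 5, 25, 1, 0]
[i] adj suffixes → lcp
  [1] 12/8 → 3 ('aac')
  [2] 8/15 → 4 ('aacb')
  [3] 15/20 → 1 ('a')
  [4] 20/13 → 1 ('a')
  [5] 13/22 → 3 ('aca')
  [6] 22/9 → 2 ('ac')
  [7] 9/16 → 3 ('acb')
  [8] 16/4 → 2 ('ac')
  [9] 4/24 → 4 ('accb')
  [10] 24/11 → 0 ('')
  [11] 11/7 → 4 ('baac')
  [12] 7/21 → 2 ('ba')
  [13] 21/27 → 1 ('b')
  [14] 27/28 → 1 ('b')
  [15] 28/18 → 2 ('bc')
  [16] 18/29 → 0 ('')
  [17] 29/14 → 1 ('c')
  [18] 14/19 → 2 ('ca')
  [19] 19/3 → 2 ('ca')
  [20] 3/23 → 5 ('caccb')
  [21] 23/10 → 1 ('c')
  [22] 10/6 → 5 ('cbaac')
  [23] 6/26 → 2 ('cb')
  [24] 26/17 → 2 ('cb')
  [25] 17/2 → 1 ('c')
  [26] 2/5 → 2 ('cc')
  [27] 5/25 → 3 ('ccb')
  [28] 25/1 → 2 ('cc')
  [29] 1/0 → 3 ('ccc')

[0, 3, 4, 1, 1, 3, 2, 3, 2, 4, 0, 4, 2, 1, 1, 2, 0, 1, 2, 2, 5, 1, 5, 2, 2, 1, 2, 3, 2, 3]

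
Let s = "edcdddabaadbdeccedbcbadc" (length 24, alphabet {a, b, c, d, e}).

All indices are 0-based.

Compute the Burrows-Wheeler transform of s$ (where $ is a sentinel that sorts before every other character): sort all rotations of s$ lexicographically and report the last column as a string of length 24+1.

rank  rotation                   last
    0  $edcdddabaadbdeccedbcbadc  c
    1  aadbdeccedbcbadc$edcdddab  b
    2  abaadbdeccedbcbadc$edcddd  d
    3  adbdeccedbcbadc$edcdddaba  a
    4  adc$edcdddabaadbdeccedbcb  b
    5  baadbdeccedbcbadc$edcddda  a
    6  badc$edcdddabaadbdeccedbc  c
    7  bcbadc$edcdddabaadbdecced  d
    8  bdeccedbcbadc$edcdddabaad  d
    9  c$edcdddabaadbdeccedbcbad  d
   10  cbadc$edcdddabaadbdeccedb  b
   11  ccedbcbadc$edcdddabaadbde  e
   12  cdddabaadbdeccedbcbadc$ed  d
   13  cedbcbadc$edcdddabaadbdec  c
   14  dabaadbdeccedbcbadc$edcdd  d
   15  dbcbadc$edcdddabaadbdecce  e
   16  dbdeccedbcbadc$edcdddabaa  a
   17  dc$edcdddabaadbdeccedbcba  a
   18  dcdddabaadbdeccedbcbadc$e  e
   19  ddabaadbdeccedbcbadc$edcd  d
   20  dddabaadbdeccedbcbadc$edc  c
   21  deccedbcbadc$edcdddabaadb  b
   22  eccedbcbadc$edcdddabaadbd  d
   23  edbcbadc$edcdddabaadbdecc  c
   24  edcdddabaadbdeccedbcbadc$  $

cbdabacdddbedcdeaaedcbdc$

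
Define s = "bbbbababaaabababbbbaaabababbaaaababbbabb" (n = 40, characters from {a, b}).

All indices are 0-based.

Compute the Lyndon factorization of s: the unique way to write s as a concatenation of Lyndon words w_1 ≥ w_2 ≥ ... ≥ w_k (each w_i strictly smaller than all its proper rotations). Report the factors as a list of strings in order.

emit factor 1: 'b' (i=0, period=1)
emit factor 2: 'b' (i=1, period=1)
emit factor 3: 'b' (i=2, period=1)
emit factor 4: 'b' (i=3, period=1)
emit factor 5: 'ab' (i=4, period=2)
emit factor 6: 'ab' (i=6, period=2)
emit factor 7: 'aaabababbbb' (i=8, period=11)
emit factor 8: 'aaabababb' (i=19, period=9)
emit factor 9: 'aaaababbbabb' (i=28, period=12)

["b", "b", "b", "b", "ab", "ab", "aaabababbbb", "aaabababb", "aaaababbbabb"]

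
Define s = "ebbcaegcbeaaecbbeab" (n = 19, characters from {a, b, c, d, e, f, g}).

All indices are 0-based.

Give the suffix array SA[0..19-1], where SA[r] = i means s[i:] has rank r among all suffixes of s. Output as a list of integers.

[10, 17, 11, 4, 18, 1, 14, 2, 8, 15, 3, 13, 7, 9, 16, 0, 12, 5, 6]

rank | idx | suffix
   0 |  10 | aaecbbeab
   1 |  17 | ab
   2 |  11 | aecbbeab
   3 |   4 | aegcbeaaecbbeab
   4 |  18 | b
   5 |   1 | bbcaegcbeaaecbbeab
   6 |  14 | bbeab
   7 |   2 | bcaegcbeaaecbbeab
   8 |   8 | beaaecbbeab
   9 |  15 | beab
  10 |   3 | caegcbeaaecbbeab
  11 |  13 | cbbeab
  12 |   7 | cbeaaecbbeab
  13 |   9 | eaaecbbeab
  14 |  16 | eab
  15 |   0 | ebbcaegcbeaaecbbeab
  16 |  12 | ecbbeab
  17 |   5 | egcbeaaecbbeab
  18 |   6 | gcbeaaecbbeab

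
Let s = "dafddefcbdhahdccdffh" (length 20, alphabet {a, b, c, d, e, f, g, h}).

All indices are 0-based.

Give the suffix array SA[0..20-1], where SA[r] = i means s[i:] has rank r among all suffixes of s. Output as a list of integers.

rank→(start, suffix):
  0 → (1, 'afddefcbdhahdccdffh')
  1 → (11, 'ahdccdffh')
  2 → (8, 'bdhahdccdffh')
  3 → (7, 'cbdhahdccdffh')
  4 → (14, 'ccdffh')
  5 → (15, 'cdffh')
  6 → (0, 'dafddefcbdhahdccdffh')
  7 → (13, 'dccdffh')
  8 → (3, 'ddefcbdhahdccdffh')
  9 → (4, 'defcbdhahdccdffh')
  10 → (16, 'dffh')
  11 → (9, 'dhahdccdffh')
  12 → (5, 'efcbdhahdccdffh')
  13 → (6, 'fcbdhahdccdffh')
  14 → (2, 'fddefcbdhahdccdffh')
  15 → (17, 'ffh')
  16 → (18, 'fh')
  17 → (19, 'h')
  18 → (10, 'hahdccdffh')
  19 → (12, 'hdccdffh')

[1, 11, 8, 7, 14, 15, 0, 13, 3, 4, 16, 9, 5, 6, 2, 17, 18, 19, 10, 12]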